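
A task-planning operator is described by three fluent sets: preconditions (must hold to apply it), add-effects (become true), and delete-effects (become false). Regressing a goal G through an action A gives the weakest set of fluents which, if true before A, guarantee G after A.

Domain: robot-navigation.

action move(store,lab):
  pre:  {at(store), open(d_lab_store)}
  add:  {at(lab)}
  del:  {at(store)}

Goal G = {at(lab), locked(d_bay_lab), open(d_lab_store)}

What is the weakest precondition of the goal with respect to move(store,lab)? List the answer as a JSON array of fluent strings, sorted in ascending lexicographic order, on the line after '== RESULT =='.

Regress:
  G ∩ del = {}  (empty — regression defined)
  G \ add = {at(lab), locked(d_bay_lab), open(d_lab_store)} \ {at(lab)} = {locked(d_bay_lab), open(d_lab_store)}
  ∪ pre   = {locked(d_bay_lab), open(d_lab_store)} ∪ {at(store), open(d_lab_store)}
          = {at(store), locked(d_bay_lab), open(d_lab_store)}

== RESULT ==
["at(store)", "locked(d_bay_lab)", "open(d_lab_store)"]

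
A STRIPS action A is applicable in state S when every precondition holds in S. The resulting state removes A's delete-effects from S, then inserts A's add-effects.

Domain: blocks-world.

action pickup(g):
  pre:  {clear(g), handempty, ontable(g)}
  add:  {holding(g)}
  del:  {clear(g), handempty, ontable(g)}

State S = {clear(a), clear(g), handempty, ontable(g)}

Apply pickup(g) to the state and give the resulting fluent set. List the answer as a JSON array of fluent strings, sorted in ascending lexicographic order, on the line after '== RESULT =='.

Compute (S \ del) ∪ add:
  pre ⊆ S: {clear(g), handempty, ontable(g)} ⊆ S  — applicable
  S \ del = {clear(a)}
  ∪ add   = {clear(a), holding(g)}

== RESULT ==
["clear(a)", "holding(g)"]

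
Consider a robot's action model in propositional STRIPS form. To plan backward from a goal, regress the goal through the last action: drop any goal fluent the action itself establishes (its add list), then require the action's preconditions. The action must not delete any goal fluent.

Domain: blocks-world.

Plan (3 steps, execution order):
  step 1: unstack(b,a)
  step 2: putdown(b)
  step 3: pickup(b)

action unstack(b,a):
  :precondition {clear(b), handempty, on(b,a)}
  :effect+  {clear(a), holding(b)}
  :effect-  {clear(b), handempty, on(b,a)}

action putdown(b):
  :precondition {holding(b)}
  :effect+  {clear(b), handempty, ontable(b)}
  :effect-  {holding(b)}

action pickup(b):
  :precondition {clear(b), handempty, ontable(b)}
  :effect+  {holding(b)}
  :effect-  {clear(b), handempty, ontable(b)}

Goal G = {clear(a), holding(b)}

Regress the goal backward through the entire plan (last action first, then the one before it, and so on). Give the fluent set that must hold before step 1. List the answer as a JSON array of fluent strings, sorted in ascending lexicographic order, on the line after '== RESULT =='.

Work backward from the goal:
  through step 3 (pickup(b)): drop {holding(b)}, keep {clear(a)}, require {clear(b), handempty, ontable(b)}
    → {clear(a), clear(b), handempty, ontable(b)}
  through step 2 (putdown(b)): drop {clear(b), handempty, ontable(b)}, keep {clear(a)}, require {holding(b)}
    → {clear(a), holding(b)}
  through step 1 (unstack(b,a)): drop {clear(a), holding(b)}, keep {}, require {clear(b), handempty, on(b,a)}
    → {clear(b), handempty, on(b,a)}

== RESULT ==
["clear(b)", "handempty", "on(b,a)"]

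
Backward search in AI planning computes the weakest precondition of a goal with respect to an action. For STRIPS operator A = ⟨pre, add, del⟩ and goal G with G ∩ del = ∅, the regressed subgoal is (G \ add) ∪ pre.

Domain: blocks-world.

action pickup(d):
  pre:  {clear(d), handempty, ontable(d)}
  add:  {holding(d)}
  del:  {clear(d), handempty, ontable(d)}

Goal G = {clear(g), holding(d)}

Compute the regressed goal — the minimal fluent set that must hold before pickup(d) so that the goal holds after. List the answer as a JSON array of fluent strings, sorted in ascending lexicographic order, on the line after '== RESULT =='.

Compute (G \ add) ∪ pre:
  G ∩ del = {}  (empty — regression defined)
  G \ add = {clear(g), holding(d)} \ {holding(d)} = {clear(g)}
  ∪ pre   = {clear(g)} ∪ {clear(d), handempty, ontable(d)}
          = {clear(d), clear(g), handempty, ontable(d)}

== RESULT ==
["clear(d)", "clear(g)", "handempty", "ontable(d)"]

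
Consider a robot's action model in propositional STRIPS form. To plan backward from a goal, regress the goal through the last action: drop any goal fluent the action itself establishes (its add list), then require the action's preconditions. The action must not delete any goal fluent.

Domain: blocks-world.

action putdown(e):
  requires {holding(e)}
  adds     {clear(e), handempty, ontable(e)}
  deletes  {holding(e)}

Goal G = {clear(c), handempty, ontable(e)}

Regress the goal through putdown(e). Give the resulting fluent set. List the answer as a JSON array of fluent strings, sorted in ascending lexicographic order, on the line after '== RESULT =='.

Regress:
  G ∩ del = {}  (empty — regression defined)
  G \ add = {clear(c), handempty, ontable(e)} \ {clear(e), handempty, ontable(e)} = {clear(c)}
  ∪ pre   = {clear(c)} ∪ {holding(e)}
          = {clear(c), holding(e)}

== RESULT ==
["clear(c)", "holding(e)"]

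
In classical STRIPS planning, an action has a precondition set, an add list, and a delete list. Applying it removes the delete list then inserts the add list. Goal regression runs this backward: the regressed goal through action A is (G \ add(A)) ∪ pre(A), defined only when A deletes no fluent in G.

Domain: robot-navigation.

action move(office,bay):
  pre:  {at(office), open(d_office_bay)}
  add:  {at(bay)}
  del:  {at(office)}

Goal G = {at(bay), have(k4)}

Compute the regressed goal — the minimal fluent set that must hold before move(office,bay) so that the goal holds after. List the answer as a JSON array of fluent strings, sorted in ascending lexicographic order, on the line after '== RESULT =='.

Regress:
  G ∩ del = {}  (empty — regression defined)
  G \ add = {at(bay), have(k4)} \ {at(bay)} = {have(k4)}
  ∪ pre   = {have(k4)} ∪ {at(office), open(d_office_bay)}
          = {at(office), have(k4), open(d_office_bay)}

== RESULT ==
["at(office)", "have(k4)", "open(d_office_bay)"]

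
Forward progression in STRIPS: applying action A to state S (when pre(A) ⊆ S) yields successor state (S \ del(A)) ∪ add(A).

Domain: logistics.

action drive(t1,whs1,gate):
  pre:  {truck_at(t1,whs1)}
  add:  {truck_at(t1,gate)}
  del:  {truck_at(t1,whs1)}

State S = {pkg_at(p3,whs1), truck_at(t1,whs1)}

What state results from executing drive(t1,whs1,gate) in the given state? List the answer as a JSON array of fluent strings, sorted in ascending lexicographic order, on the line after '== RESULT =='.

Progress:
  pre ⊆ S: {truck_at(t1,whs1)} ⊆ S  — applicable
  S \ del = {pkg_at(p3,whs1)}
  ∪ add   = {pkg_at(p3,whs1), truck_at(t1,gate)}

== RESULT ==
["pkg_at(p3,whs1)", "truck_at(t1,gate)"]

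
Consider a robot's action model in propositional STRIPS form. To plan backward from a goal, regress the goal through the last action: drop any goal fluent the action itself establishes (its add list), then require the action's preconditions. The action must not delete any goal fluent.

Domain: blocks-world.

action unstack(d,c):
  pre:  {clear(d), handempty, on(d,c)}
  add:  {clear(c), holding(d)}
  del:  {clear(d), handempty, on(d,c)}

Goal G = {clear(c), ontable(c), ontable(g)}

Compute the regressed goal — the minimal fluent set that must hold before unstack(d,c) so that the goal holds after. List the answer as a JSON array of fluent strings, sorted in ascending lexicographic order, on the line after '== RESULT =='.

Regress:
  G ∩ del = {}  (empty — regression defined)
  G \ add = {clear(c), ontable(c), ontable(g)} \ {clear(c), holding(d)} = {ontable(c), ontable(g)}
  ∪ pre   = {ontable(c), ontable(g)} ∪ {clear(d), handempty, on(d,c)}
          = {clear(d), handempty, on(d,c), ontable(c), ontable(g)}

== RESULT ==
["clear(d)", "handempty", "on(d,c)", "ontable(c)", "ontable(g)"]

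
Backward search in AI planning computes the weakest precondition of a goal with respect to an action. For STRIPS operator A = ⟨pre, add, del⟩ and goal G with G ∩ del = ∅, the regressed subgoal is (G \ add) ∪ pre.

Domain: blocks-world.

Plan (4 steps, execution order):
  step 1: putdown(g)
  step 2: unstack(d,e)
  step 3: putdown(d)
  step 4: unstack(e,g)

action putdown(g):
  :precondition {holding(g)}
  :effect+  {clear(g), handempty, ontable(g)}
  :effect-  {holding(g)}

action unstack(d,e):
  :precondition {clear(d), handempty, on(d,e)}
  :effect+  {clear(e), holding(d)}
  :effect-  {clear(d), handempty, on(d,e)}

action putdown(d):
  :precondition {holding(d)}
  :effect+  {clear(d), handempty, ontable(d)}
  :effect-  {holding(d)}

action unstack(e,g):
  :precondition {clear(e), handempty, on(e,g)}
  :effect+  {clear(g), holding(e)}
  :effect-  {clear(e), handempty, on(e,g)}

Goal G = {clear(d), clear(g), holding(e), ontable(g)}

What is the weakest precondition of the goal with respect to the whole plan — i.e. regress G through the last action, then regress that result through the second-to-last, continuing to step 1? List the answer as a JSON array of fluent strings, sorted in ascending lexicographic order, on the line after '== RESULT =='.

Regress step by step:
  through step 4 (unstack(e,g)): drop {clear(g), holding(e)}, keep {clear(d), ontable(g)}, require {clear(e), handempty, on(e,g)}
    → {clear(d), clear(e), handempty, on(e,g), ontable(g)}
  through step 3 (putdown(d)): drop {clear(d), handempty}, keep {clear(e), on(e,g), ontable(g)}, require {holding(d)}
    → {clear(e), holding(d), on(e,g), ontable(g)}
  through step 2 (unstack(d,e)): drop {clear(e), holding(d)}, keep {on(e,g), ontable(g)}, require {clear(d), handempty, on(d,e)}
    → {clear(d), handempty, on(d,e), on(e,g), ontable(g)}
  through step 1 (putdown(g)): drop {handempty, ontable(g)}, keep {clear(d), on(d,e), on(e,g)}, require {holding(g)}
    → {clear(d), holding(g), on(d,e), on(e,g)}

== RESULT ==
["clear(d)", "holding(g)", "on(d,e)", "on(e,g)"]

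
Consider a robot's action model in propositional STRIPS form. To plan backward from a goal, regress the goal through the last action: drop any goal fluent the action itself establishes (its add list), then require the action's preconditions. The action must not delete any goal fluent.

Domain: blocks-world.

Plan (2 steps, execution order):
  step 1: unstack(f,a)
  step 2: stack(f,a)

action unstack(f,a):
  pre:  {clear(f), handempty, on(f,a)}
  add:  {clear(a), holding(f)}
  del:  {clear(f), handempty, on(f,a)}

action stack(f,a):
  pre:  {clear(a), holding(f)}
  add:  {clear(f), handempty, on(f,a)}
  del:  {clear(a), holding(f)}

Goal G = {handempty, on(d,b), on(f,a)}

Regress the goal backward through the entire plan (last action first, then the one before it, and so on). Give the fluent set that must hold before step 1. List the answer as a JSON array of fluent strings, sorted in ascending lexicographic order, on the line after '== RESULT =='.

Regress step by step:
  through step 2 (stack(f,a)): drop {handempty, on(f,a)}, keep {on(d,b)}, require {clear(a), holding(f)}
    → {clear(a), holding(f), on(d,b)}
  through step 1 (unstack(f,a)): drop {clear(a), holding(f)}, keep {on(d,b)}, require {clear(f), handempty, on(f,a)}
    → {clear(f), handempty, on(d,b), on(f,a)}

== RESULT ==
["clear(f)", "handempty", "on(d,b)", "on(f,a)"]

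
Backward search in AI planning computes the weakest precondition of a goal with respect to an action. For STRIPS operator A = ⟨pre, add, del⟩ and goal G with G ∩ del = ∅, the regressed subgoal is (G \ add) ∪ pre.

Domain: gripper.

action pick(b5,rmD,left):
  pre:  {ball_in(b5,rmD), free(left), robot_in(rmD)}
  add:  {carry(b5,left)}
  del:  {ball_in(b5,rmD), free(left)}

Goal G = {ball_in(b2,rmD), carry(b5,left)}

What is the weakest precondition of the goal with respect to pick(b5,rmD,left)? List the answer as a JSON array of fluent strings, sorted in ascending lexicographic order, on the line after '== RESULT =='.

Regress:
  G ∩ del = {}  (empty — regression defined)
  G \ add = {ball_in(b2,rmD), carry(b5,left)} \ {carry(b5,left)} = {ball_in(b2,rmD)}
  ∪ pre   = {ball_in(b2,rmD)} ∪ {ball_in(b5,rmD), free(left), robot_in(rmD)}
          = {ball_in(b2,rmD), ball_in(b5,rmD), free(left), robot_in(rmD)}

== RESULT ==
["ball_in(b2,rmD)", "ball_in(b5,rmD)", "free(left)", "robot_in(rmD)"]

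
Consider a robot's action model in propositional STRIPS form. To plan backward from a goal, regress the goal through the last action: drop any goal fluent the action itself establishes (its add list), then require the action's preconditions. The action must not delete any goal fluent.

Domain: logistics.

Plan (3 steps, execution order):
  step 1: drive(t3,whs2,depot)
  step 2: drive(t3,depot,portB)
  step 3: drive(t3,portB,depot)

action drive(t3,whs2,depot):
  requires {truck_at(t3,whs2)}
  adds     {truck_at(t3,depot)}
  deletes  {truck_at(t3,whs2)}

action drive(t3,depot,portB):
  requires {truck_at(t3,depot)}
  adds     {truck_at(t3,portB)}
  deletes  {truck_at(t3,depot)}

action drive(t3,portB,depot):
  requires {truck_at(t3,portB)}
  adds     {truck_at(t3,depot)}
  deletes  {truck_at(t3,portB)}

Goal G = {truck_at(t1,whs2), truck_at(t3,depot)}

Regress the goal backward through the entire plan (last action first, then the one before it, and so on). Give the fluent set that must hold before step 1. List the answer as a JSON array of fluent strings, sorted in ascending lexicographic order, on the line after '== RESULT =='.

Regress step by step:
  through step 3 (drive(t3,portB,depot)): drop {truck_at(t3,depot)}, keep {truck_at(t1,whs2)}, require {truck_at(t3,portB)}
    → {truck_at(t1,whs2), truck_at(t3,portB)}
  through step 2 (drive(t3,depot,portB)): drop {truck_at(t3,portB)}, keep {truck_at(t1,whs2)}, require {truck_at(t3,depot)}
    → {truck_at(t1,whs2), truck_at(t3,depot)}
  through step 1 (drive(t3,whs2,depot)): drop {truck_at(t3,depot)}, keep {truck_at(t1,whs2)}, require {truck_at(t3,whs2)}
    → {truck_at(t1,whs2), truck_at(t3,whs2)}

== RESULT ==
["truck_at(t1,whs2)", "truck_at(t3,whs2)"]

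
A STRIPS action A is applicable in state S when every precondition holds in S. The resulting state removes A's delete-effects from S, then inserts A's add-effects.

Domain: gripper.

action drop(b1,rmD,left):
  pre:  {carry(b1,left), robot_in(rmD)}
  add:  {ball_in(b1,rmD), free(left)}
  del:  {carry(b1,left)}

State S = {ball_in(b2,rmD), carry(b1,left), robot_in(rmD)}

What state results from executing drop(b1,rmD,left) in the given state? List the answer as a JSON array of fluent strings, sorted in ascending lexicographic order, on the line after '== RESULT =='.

Compute (S \ del) ∪ add:
  pre ⊆ S: {carry(b1,left), robot_in(rmD)} ⊆ S  — applicable
  S \ del = {ball_in(b2,rmD), robot_in(rmD)}
  ∪ add   = {ball_in(b1,rmD), ball_in(b2,rmD), free(left), robot_in(rmD)}

== RESULT ==
["ball_in(b1,rmD)", "ball_in(b2,rmD)", "free(left)", "robot_in(rmD)"]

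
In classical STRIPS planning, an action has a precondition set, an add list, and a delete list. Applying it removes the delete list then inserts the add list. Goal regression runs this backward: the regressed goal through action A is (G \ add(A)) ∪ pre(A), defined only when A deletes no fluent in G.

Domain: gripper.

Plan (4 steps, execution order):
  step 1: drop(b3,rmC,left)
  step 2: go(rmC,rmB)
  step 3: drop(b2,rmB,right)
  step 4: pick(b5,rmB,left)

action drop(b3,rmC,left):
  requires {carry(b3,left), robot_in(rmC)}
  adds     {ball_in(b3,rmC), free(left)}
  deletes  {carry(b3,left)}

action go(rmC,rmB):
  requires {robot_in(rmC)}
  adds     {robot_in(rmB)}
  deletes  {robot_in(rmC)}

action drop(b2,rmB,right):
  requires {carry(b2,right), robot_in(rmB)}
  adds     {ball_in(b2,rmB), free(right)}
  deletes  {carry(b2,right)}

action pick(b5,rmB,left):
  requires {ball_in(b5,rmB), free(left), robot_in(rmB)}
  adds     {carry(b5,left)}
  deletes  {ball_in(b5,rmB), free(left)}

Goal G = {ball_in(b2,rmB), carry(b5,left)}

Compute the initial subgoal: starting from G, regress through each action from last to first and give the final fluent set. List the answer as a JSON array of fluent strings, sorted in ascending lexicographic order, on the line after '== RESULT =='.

Work backward from the goal:
  through step 4 (pick(b5,rmB,left)): drop {carry(b5,left)}, keep {ball_in(b2,rmB)}, require {ball_in(b5,rmB), free(left), robot_in(rmB)}
    → {ball_in(b2,rmB), ball_in(b5,rmB), free(left), robot_in(rmB)}
  through step 3 (drop(b2,rmB,right)): drop {ball_in(b2,rmB)}, keep {ball_in(b5,rmB), free(left), robot_in(rmB)}, require {carry(b2,right), robot_in(rmB)}
    → {ball_in(b5,rmB), carry(b2,right), free(left), robot_in(rmB)}
  through step 2 (go(rmC,rmB)): drop {robot_in(rmB)}, keep {ball_in(b5,rmB), carry(b2,right), free(left)}, require {robot_in(rmC)}
    → {ball_in(b5,rmB), carry(b2,right), free(left), robot_in(rmC)}
  through step 1 (drop(b3,rmC,left)): drop {free(left)}, keep {ball_in(b5,rmB), carry(b2,right), robot_in(rmC)}, require {carry(b3,left), robot_in(rmC)}
    → {ball_in(b5,rmB), carry(b2,right), carry(b3,left), robot_in(rmC)}

== RESULT ==
["ball_in(b5,rmB)", "carry(b2,right)", "carry(b3,left)", "robot_in(rmC)"]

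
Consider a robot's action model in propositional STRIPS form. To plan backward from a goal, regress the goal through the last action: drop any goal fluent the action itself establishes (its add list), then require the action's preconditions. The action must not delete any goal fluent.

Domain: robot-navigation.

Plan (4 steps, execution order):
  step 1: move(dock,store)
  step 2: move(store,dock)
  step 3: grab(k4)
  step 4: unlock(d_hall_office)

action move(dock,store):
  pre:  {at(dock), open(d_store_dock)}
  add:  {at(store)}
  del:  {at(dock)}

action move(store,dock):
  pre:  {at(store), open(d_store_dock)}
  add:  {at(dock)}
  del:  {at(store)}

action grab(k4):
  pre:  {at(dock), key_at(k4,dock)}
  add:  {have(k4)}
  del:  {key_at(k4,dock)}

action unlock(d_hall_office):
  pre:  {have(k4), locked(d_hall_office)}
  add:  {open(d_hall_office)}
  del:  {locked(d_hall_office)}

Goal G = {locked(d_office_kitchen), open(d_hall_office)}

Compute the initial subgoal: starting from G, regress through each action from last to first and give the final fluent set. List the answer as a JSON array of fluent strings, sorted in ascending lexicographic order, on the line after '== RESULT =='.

Regress step by step:
  through step 4 (unlock(d_hall_office)): drop {open(d_hall_office)}, keep {locked(d_office_kitchen)}, require {have(k4), locked(d_hall_office)}
    → {have(k4), locked(d_hall_office), locked(d_office_kitchen)}
  through step 3 (grab(k4)): drop {have(k4)}, keep {locked(d_hall_office), locked(d_office_kitchen)}, require {at(dock), key_at(k4,dock)}
    → {at(dock), key_at(k4,dock), locked(d_hall_office), locked(d_office_kitchen)}
  through step 2 (move(store,dock)): drop {at(dock)}, keep {key_at(k4,dock), locked(d_hall_office), locked(d_office_kitchen)}, require {at(store), open(d_store_dock)}
    → {at(store), key_at(k4,dock), locked(d_hall_office), locked(d_office_kitchen), open(d_store_dock)}
  through step 1 (move(dock,store)): drop {at(store)}, keep {key_at(k4,dock), locked(d_hall_office), locked(d_office_kitchen), open(d_store_dock)}, require {at(dock), open(d_store_dock)}
    → {at(dock), key_at(k4,dock), locked(d_hall_office), locked(d_office_kitchen), open(d_store_dock)}

== RESULT ==
["at(dock)", "key_at(k4,dock)", "locked(d_hall_office)", "locked(d_office_kitchen)", "open(d_store_dock)"]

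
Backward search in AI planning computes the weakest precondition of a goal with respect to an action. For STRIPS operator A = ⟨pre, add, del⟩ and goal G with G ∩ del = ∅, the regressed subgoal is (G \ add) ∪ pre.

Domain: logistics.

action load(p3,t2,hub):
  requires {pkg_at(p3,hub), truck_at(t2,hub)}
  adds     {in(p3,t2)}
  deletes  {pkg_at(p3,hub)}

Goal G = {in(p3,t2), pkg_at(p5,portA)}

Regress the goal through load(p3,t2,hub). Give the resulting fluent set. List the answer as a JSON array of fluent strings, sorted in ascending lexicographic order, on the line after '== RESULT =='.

Compute (G \ add) ∪ pre:
  G ∩ del = {}  (empty — regression defined)
  G \ add = {in(p3,t2), pkg_at(p5,portA)} \ {in(p3,t2)} = {pkg_at(p5,portA)}
  ∪ pre   = {pkg_at(p5,portA)} ∪ {pkg_at(p3,hub), truck_at(t2,hub)}
          = {pkg_at(p3,hub), pkg_at(p5,portA), truck_at(t2,hub)}

== RESULT ==
["pkg_at(p3,hub)", "pkg_at(p5,portA)", "truck_at(t2,hub)"]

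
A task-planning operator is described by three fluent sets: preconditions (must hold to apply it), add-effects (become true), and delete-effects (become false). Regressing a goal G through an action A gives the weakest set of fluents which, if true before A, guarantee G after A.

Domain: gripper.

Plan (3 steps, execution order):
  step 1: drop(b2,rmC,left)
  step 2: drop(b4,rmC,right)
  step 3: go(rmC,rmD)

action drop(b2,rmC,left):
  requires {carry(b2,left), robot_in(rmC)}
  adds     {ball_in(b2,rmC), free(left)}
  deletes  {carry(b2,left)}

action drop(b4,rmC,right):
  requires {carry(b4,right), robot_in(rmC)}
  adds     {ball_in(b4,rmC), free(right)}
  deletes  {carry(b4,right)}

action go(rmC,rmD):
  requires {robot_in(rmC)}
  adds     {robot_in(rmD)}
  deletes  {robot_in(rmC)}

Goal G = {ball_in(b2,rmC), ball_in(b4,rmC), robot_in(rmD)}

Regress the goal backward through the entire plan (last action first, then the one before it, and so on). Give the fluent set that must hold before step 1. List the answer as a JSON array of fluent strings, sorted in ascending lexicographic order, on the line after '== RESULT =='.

Work backward from the goal:
  through step 3 (go(rmC,rmD)): drop {robot_in(rmD)}, keep {ball_in(b2,rmC), ball_in(b4,rmC)}, require {robot_in(rmC)}
    → {ball_in(b2,rmC), ball_in(b4,rmC), robot_in(rmC)}
  through step 2 (drop(b4,rmC,right)): drop {ball_in(b4,rmC)}, keep {ball_in(b2,rmC), robot_in(rmC)}, require {carry(b4,right), robot_in(rmC)}
    → {ball_in(b2,rmC), carry(b4,right), robot_in(rmC)}
  through step 1 (drop(b2,rmC,left)): drop {ball_in(b2,rmC)}, keep {carry(b4,right), robot_in(rmC)}, require {carry(b2,left), robot_in(rmC)}
    → {carry(b2,left), carry(b4,right), robot_in(rmC)}

== RESULT ==
["carry(b2,left)", "carry(b4,right)", "robot_in(rmC)"]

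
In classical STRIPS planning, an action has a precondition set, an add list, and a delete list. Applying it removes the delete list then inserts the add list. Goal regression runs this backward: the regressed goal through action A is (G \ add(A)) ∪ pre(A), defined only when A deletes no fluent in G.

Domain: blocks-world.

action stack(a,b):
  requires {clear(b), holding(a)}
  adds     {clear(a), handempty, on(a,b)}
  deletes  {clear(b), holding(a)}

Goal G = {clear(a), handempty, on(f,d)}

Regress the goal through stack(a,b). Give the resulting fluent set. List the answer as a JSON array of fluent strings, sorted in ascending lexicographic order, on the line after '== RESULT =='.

Regress:
  G ∩ del = {}  (empty — regression defined)
  G \ add = {clear(a), handempty, on(f,d)} \ {clear(a), handempty, on(a,b)} = {on(f,d)}
  ∪ pre   = {on(f,d)} ∪ {clear(b), holding(a)}
          = {clear(b), holding(a), on(f,d)}

== RESULT ==
["clear(b)", "holding(a)", "on(f,d)"]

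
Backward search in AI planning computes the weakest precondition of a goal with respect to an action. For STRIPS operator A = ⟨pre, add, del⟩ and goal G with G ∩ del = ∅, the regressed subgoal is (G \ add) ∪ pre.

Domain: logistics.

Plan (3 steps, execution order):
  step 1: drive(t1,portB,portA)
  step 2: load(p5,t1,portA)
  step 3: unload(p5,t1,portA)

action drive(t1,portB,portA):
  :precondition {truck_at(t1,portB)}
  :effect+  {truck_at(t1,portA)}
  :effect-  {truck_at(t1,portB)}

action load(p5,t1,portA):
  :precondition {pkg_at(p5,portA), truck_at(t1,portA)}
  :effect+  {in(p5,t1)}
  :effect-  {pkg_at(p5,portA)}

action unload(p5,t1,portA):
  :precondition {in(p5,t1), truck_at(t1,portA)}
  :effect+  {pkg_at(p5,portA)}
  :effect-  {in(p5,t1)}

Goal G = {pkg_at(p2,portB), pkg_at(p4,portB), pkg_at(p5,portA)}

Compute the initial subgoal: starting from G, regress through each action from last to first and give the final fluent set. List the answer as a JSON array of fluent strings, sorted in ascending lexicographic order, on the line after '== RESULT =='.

Work backward from the goal:
  through step 3 (unload(p5,t1,portA)): drop {pkg_at(p5,portA)}, keep {pkg_at(p2,portB), pkg_at(p4,portB)}, require {in(p5,t1), truck_at(t1,portA)}
    → {in(p5,t1), pkg_at(p2,portB), pkg_at(p4,portB), truck_at(t1,portA)}
  through step 2 (load(p5,t1,portA)): drop {in(p5,t1)}, keep {pkg_at(p2,portB), pkg_at(p4,portB), truck_at(t1,portA)}, require {pkg_at(p5,portA), truck_at(t1,portA)}
    → {pkg_at(p2,portB), pkg_at(p4,portB), pkg_at(p5,portA), truck_at(t1,portA)}
  through step 1 (drive(t1,portB,portA)): drop {truck_at(t1,portA)}, keep {pkg_at(p2,portB), pkg_at(p4,portB), pkg_at(p5,portA)}, require {truck_at(t1,portB)}
    → {pkg_at(p2,portB), pkg_at(p4,portB), pkg_at(p5,portA), truck_at(t1,portB)}

== RESULT ==
["pkg_at(p2,portB)", "pkg_at(p4,portB)", "pkg_at(p5,portA)", "truck_at(t1,portB)"]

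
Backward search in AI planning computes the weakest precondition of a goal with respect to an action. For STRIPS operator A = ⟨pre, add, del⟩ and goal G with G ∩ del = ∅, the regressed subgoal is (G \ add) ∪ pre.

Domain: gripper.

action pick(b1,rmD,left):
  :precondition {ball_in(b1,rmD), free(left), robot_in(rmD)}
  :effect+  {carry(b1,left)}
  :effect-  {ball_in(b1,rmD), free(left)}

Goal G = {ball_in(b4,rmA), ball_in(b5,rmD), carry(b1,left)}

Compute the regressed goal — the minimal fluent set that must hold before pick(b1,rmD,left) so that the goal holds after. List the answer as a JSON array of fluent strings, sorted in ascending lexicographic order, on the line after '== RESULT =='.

Regress:
  G ∩ del = {}  (empty — regression defined)
  G \ add = {ball_in(b4,rmA), ball_in(b5,rmD), carry(b1,left)} \ {carry(b1,left)} = {ball_in(b4,rmA), ball_in(b5,rmD)}
  ∪ pre   = {ball_in(b4,rmA), ball_in(b5,rmD)} ∪ {ball_in(b1,rmD), free(left), robot_in(rmD)}
          = {ball_in(b1,rmD), ball_in(b4,rmA), ball_in(b5,rmD), free(left), robot_in(rmD)}

== RESULT ==
["ball_in(b1,rmD)", "ball_in(b4,rmA)", "ball_in(b5,rmD)", "free(left)", "robot_in(rmD)"]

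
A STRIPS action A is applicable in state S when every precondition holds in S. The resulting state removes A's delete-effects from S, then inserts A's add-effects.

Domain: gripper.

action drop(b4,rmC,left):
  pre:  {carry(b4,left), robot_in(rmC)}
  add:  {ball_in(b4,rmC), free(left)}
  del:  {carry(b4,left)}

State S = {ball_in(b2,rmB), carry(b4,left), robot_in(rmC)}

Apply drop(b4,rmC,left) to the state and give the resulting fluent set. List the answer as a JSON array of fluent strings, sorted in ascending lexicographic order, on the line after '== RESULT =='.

Progress:
  pre ⊆ S: {carry(b4,left), robot_in(rmC)} ⊆ S  — applicable
  S \ del = {ball_in(b2,rmB), robot_in(rmC)}
  ∪ add   = {ball_in(b2,rmB), ball_in(b4,rmC), free(left), robot_in(rmC)}

== RESULT ==
["ball_in(b2,rmB)", "ball_in(b4,rmC)", "free(left)", "robot_in(rmC)"]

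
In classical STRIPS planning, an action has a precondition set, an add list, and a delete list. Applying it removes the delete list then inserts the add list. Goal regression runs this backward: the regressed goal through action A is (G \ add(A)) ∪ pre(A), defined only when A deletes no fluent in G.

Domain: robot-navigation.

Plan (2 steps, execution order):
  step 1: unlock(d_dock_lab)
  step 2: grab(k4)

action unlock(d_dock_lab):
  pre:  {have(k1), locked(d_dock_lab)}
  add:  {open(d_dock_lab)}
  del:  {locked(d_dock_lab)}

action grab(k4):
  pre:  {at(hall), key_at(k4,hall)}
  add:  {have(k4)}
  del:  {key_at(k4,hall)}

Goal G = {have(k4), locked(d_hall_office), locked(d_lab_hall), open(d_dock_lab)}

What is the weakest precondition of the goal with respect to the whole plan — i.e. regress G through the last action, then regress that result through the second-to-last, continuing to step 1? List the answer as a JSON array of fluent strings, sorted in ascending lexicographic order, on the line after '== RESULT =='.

Work backward from the goal:
  through step 2 (grab(k4)): drop {have(k4)}, keep {locked(d_hall_office), locked(d_lab_hall), open(d_dock_lab)}, require {at(hall), key_at(k4,hall)}
    → {at(hall), key_at(k4,hall), locked(d_hall_office), locked(d_lab_hall), open(d_dock_lab)}
  through step 1 (unlock(d_dock_lab)): drop {open(d_dock_lab)}, keep {at(hall), key_at(k4,hall), locked(d_hall_office), locked(d_lab_hall)}, require {have(k1), locked(d_dock_lab)}
    → {at(hall), have(k1), key_at(k4,hall), locked(d_dock_lab), locked(d_hall_office), locked(d_lab_hall)}

== RESULT ==
["at(hall)", "have(k1)", "key_at(k4,hall)", "locked(d_dock_lab)", "locked(d_hall_office)", "locked(d_lab_hall)"]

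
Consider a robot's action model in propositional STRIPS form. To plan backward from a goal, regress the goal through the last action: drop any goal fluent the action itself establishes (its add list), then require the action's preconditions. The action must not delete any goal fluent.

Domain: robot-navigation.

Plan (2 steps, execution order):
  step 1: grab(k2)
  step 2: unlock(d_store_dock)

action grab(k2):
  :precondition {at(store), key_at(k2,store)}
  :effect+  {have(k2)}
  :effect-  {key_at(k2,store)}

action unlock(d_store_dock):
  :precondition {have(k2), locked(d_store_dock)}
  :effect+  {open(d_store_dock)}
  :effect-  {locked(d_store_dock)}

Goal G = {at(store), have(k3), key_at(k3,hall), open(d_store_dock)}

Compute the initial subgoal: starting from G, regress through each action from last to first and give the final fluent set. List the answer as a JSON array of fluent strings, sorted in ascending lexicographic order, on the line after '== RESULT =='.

Work backward from the goal:
  through step 2 (unlock(d_store_dock)): drop {open(d_store_dock)}, keep {at(store), have(k3), key_at(k3,hall)}, require {have(k2), locked(d_store_dock)}
    → {at(store), have(k2), have(k3), key_at(k3,hall), locked(d_store_dock)}
  through step 1 (grab(k2)): drop {have(k2)}, keep {at(store), have(k3), key_at(k3,hall), locked(d_store_dock)}, require {at(store), key_at(k2,store)}
    → {at(store), have(k3), key_at(k2,store), key_at(k3,hall), locked(d_store_dock)}

== RESULT ==
["at(store)", "have(k3)", "key_at(k2,store)", "key_at(k3,hall)", "locked(d_store_dock)"]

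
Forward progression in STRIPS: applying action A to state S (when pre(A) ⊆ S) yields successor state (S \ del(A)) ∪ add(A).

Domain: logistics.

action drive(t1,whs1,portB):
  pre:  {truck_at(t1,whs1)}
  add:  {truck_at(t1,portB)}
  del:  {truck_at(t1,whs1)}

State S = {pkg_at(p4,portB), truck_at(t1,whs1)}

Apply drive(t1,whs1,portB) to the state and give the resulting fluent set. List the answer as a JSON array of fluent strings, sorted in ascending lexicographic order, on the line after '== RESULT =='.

Progress:
  pre ⊆ S: {truck_at(t1,whs1)} ⊆ S  — applicable
  S \ del = {pkg_at(p4,portB)}
  ∪ add   = {pkg_at(p4,portB), truck_at(t1,portB)}

== RESULT ==
["pkg_at(p4,portB)", "truck_at(t1,portB)"]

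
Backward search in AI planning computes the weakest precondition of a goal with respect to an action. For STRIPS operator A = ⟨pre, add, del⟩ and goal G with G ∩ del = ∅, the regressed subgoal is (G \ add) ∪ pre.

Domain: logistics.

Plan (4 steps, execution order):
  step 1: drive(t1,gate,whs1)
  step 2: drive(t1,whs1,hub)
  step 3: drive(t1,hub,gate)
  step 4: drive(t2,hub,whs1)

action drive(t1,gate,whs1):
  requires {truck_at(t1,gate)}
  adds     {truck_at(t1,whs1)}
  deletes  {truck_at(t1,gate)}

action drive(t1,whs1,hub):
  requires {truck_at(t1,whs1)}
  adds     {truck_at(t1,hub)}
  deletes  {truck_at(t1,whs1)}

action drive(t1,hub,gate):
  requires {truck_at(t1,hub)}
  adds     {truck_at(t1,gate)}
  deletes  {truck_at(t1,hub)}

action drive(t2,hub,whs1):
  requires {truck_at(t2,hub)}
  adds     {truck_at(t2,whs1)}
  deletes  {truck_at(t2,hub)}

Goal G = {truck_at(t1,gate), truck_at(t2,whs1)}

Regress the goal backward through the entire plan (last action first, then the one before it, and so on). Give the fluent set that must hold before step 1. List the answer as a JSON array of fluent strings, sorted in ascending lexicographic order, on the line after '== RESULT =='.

Regress step by step:
  through step 4 (drive(t2,hub,whs1)): drop {truck_at(t2,whs1)}, keep {truck_at(t1,gate)}, require {truck_at(t2,hub)}
    → {truck_at(t1,gate), truck_at(t2,hub)}
  through step 3 (drive(t1,hub,gate)): drop {truck_at(t1,gate)}, keep {truck_at(t2,hub)}, require {truck_at(t1,hub)}
    → {truck_at(t1,hub), truck_at(t2,hub)}
  through step 2 (drive(t1,whs1,hub)): drop {truck_at(t1,hub)}, keep {truck_at(t2,hub)}, require {truck_at(t1,whs1)}
    → {truck_at(t1,whs1), truck_at(t2,hub)}
  through step 1 (drive(t1,gate,whs1)): drop {truck_at(t1,whs1)}, keep {truck_at(t2,hub)}, require {truck_at(t1,gate)}
    → {truck_at(t1,gate), truck_at(t2,hub)}

== RESULT ==
["truck_at(t1,gate)", "truck_at(t2,hub)"]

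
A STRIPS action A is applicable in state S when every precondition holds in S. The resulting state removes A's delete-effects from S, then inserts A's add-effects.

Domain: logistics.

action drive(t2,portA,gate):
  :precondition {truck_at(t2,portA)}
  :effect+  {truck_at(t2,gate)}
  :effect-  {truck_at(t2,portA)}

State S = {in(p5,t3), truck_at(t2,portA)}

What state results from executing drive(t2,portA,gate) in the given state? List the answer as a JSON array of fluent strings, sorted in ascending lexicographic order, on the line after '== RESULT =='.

Progress:
  pre ⊆ S: {truck_at(t2,portA)} ⊆ S  — applicable
  S \ del = {in(p5,t3)}
  ∪ add   = {in(p5,t3), truck_at(t2,gate)}

== RESULT ==
["in(p5,t3)", "truck_at(t2,gate)"]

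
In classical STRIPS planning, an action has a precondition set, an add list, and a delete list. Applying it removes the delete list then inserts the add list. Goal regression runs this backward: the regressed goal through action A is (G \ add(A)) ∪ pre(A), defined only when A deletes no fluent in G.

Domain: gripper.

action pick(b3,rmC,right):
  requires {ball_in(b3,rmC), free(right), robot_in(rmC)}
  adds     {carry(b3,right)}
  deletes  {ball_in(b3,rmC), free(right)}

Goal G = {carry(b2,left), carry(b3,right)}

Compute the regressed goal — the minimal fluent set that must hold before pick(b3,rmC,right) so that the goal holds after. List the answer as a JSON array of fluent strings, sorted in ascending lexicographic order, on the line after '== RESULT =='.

Regress:
  G ∩ del = {}  (empty — regression defined)
  G \ add = {carry(b2,left), carry(b3,right)} \ {carry(b3,right)} = {carry(b2,left)}
  ∪ pre   = {carry(b2,left)} ∪ {ball_in(b3,rmC), free(right), robot_in(rmC)}
          = {ball_in(b3,rmC), carry(b2,left), free(right), robot_in(rmC)}

== RESULT ==
["ball_in(b3,rmC)", "carry(b2,left)", "free(right)", "robot_in(rmC)"]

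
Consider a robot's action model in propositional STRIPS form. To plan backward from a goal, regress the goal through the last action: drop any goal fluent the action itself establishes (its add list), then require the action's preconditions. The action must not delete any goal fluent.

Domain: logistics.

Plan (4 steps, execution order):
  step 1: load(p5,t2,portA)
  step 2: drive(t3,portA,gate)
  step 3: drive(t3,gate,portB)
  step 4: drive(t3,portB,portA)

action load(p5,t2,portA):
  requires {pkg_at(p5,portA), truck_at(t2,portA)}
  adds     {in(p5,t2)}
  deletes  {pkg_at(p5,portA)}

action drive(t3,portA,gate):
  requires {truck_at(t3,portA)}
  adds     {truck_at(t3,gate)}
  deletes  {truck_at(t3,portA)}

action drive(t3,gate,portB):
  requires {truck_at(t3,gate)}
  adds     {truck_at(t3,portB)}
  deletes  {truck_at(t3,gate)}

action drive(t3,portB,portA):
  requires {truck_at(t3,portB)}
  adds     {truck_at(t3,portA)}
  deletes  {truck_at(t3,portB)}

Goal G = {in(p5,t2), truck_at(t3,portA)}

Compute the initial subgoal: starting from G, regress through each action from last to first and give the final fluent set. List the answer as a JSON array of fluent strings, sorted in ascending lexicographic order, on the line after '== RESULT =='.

Work backward from the goal:
  through step 4 (drive(t3,portB,portA)): drop {truck_at(t3,portA)}, keep {in(p5,t2)}, require {truck_at(t3,portB)}
    → {in(p5,t2), truck_at(t3,portB)}
  through step 3 (drive(t3,gate,portB)): drop {truck_at(t3,portB)}, keep {in(p5,t2)}, require {truck_at(t3,gate)}
    → {in(p5,t2), truck_at(t3,gate)}
  through step 2 (drive(t3,portA,gate)): drop {truck_at(t3,gate)}, keep {in(p5,t2)}, require {truck_at(t3,portA)}
    → {in(p5,t2), truck_at(t3,portA)}
  through step 1 (load(p5,t2,portA)): drop {in(p5,t2)}, keep {truck_at(t3,portA)}, require {pkg_at(p5,portA), truck_at(t2,portA)}
    → {pkg_at(p5,portA), truck_at(t2,portA), truck_at(t3,portA)}

== RESULT ==
["pkg_at(p5,portA)", "truck_at(t2,portA)", "truck_at(t3,portA)"]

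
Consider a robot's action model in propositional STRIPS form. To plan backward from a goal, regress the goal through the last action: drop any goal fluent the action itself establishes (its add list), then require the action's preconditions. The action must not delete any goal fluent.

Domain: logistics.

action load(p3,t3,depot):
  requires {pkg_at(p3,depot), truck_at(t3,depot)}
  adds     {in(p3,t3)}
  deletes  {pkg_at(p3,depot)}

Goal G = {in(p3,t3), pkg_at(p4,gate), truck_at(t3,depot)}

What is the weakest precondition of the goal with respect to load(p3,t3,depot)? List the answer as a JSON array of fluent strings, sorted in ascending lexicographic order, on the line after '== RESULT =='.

Compute (G \ add) ∪ pre:
  G ∩ del = {}  (empty — regression defined)
  G \ add = {in(p3,t3), pkg_at(p4,gate), truck_at(t3,depot)} \ {in(p3,t3)} = {pkg_at(p4,gate), truck_at(t3,depot)}
  ∪ pre   = {pkg_at(p4,gate), truck_at(t3,depot)} ∪ {pkg_at(p3,depot), truck_at(t3,depot)}
          = {pkg_at(p3,depot), pkg_at(p4,gate), truck_at(t3,depot)}

== RESULT ==
["pkg_at(p3,depot)", "pkg_at(p4,gate)", "truck_at(t3,depot)"]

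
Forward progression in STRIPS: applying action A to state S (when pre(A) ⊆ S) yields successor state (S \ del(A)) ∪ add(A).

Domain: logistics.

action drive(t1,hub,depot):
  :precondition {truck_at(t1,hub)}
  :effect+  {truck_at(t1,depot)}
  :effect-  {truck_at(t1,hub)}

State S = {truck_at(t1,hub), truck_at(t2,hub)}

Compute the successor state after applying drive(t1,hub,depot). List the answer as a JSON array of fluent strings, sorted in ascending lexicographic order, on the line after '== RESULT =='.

Progress:
  pre ⊆ S: {truck_at(t1,hub)} ⊆ S  — applicable
  S \ del = {truck_at(t2,hub)}
  ∪ add   = {truck_at(t1,depot), truck_at(t2,hub)}

== RESULT ==
["truck_at(t1,depot)", "truck_at(t2,hub)"]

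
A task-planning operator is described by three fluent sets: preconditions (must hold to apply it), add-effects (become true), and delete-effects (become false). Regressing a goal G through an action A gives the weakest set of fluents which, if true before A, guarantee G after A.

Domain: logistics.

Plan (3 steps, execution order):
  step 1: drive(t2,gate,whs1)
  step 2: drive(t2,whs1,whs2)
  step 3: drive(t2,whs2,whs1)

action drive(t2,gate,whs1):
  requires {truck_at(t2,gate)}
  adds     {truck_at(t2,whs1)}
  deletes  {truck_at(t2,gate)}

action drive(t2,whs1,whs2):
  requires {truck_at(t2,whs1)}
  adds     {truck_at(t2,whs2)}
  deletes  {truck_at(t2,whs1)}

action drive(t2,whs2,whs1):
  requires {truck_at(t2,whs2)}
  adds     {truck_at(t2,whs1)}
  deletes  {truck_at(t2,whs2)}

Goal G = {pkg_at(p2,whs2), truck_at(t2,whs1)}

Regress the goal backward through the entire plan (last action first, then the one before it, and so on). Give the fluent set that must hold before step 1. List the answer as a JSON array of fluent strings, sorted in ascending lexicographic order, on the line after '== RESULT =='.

Work backward from the goal:
  through step 3 (drive(t2,whs2,whs1)): drop {truck_at(t2,whs1)}, keep {pkg_at(p2,whs2)}, require {truck_at(t2,whs2)}
    → {pkg_at(p2,whs2), truck_at(t2,whs2)}
  through step 2 (drive(t2,whs1,whs2)): drop {truck_at(t2,whs2)}, keep {pkg_at(p2,whs2)}, require {truck_at(t2,whs1)}
    → {pkg_at(p2,whs2), truck_at(t2,whs1)}
  through step 1 (drive(t2,gate,whs1)): drop {truck_at(t2,whs1)}, keep {pkg_at(p2,whs2)}, require {truck_at(t2,gate)}
    → {pkg_at(p2,whs2), truck_at(t2,gate)}

== RESULT ==
["pkg_at(p2,whs2)", "truck_at(t2,gate)"]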